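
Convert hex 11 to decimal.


11 hex = 17 decimal

17


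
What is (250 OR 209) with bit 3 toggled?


Step 1: 250 | 209 = 251
Step 2: 251 ^ (1 << 3) = 251 ^ 8 = 243

243


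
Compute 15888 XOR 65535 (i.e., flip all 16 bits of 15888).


15888 ^ 65535 = 49647

49647


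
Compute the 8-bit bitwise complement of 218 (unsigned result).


~0b11011010 = 0b100101 = 37 (8-bit unsigned)

37


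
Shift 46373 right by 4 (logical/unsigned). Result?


0b1011010100100101 >> 4 = 0b101101010010 = 2898

2898


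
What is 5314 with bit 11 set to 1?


5314 | (1 << 11) = 5314 | 2048 = 7362

7362


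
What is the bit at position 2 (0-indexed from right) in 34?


0b100010, position 2 = 0

0


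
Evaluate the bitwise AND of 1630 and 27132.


0b11001011110 & 0b110100111111100 = 0b1011100 = 92

92


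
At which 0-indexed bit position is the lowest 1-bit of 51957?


0b1100101011110101. Lowest set bit at position 0

0


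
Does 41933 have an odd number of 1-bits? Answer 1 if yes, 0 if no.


0b1010001111001101 has 9 ones => parity 1

1


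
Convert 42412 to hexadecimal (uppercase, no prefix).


42412 = A5AC hex

A5AC


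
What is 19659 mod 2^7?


19659 & 127 = 75

75


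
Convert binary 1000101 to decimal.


1000101 in decimal = 69

69


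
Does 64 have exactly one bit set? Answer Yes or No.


0b1000000. Only one bit set => Yes

Yes


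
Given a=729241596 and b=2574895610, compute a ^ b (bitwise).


729241596 ^ 2574895610 = 2987302406

2987302406


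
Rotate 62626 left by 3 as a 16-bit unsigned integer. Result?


Rotate 0b1111010010100010 left by 3 (16-bit) = 0b1010010100010111 = 42263

42263


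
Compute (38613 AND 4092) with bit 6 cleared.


Step 1: 38613 & 4092 = 1748
Step 2: 1748 & ~(1 << 6) = 1684

1684


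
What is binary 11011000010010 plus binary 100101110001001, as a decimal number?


11011000010010 + 100101110001001 = 1000000110011011 = 33179

33179


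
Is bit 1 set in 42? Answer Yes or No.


0b101010, bit 1 = 1. Yes

Yes


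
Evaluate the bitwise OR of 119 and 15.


0b1110111 | 0b1111 = 0b1111111 = 127

127


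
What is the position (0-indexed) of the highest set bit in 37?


0b100101. Highest set bit at position 5

5


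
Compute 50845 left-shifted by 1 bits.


0b1100011010011101 << 1 = 0b11000110100111010 = 101690

101690


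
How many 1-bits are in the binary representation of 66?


0b1000010 has 2 set bits

2


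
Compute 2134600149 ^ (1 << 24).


2134600149 ^ (1 << 24) = 2134600149 ^ 16777216 = 2117822933

2117822933


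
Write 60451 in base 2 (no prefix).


60451 = 1110110000100011 in binary

1110110000100011


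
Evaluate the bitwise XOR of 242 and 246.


0b11110010 ^ 0b11110110 = 0b100 = 4

4


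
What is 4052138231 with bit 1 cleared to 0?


4052138231 & ~(1 << 1) = 4052138229

4052138229


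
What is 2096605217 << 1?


0b1111100111101111010100000100001 << 1 = 0b11111001111011110101000001000010 = 4193210434

4193210434


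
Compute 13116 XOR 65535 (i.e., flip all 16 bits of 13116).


13116 ^ 65535 = 52419

52419


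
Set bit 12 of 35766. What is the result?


35766 | (1 << 12) = 35766 | 4096 = 39862

39862


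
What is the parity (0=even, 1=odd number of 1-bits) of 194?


0b11000010 has 3 ones => parity 1

1


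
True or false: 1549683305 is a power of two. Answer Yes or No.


0b1011100010111100100101001101001. Multiple bits set => No

No


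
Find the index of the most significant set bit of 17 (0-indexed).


0b10001. Highest set bit at position 4

4


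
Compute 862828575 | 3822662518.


0b110011011011011011100000011111 | 0b11100011110110010011001101110110 = 0b11110011111111011011101101111111 = 4093492095

4093492095


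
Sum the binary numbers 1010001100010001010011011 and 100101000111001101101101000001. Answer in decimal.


1010001100010001010011011 + 100101000111001101101101000001 = 100110011000101111110111011100 = 644021724

644021724


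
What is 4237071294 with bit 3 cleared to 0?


4237071294 & ~(1 << 3) = 4237071286

4237071286


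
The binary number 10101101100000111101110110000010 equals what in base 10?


10101101100000111101110110000010 in decimal = 2911100290

2911100290


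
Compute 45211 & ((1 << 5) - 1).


45211 & 31 = 27

27


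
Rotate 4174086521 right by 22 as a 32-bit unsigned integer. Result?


Rotate 0b11111000110010111000000101111001 right by 22 (32-bit) = 0b101110000001011110011111100011 = 772138979

772138979


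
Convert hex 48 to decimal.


48 hex = 72 decimal

72


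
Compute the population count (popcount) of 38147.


0b1001010100000011 has 6 set bits

6


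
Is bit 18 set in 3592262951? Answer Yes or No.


0b11010110000111011001010100100111, bit 18 = 1. Yes

Yes


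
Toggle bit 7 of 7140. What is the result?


7140 ^ (1 << 7) = 7140 ^ 128 = 7012

7012


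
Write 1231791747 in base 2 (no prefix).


1231791747 = 1001001011010111010011010000011 in binary

1001001011010111010011010000011


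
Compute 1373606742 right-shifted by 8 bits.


0b1010001110111111001001101010110 >> 8 = 0b10100011101111110010011 = 5365651

5365651


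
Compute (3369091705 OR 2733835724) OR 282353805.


Step 1: 3369091705 | 2733835724 = 3941812221
Step 2: 3941812221 | 282353805 = 4210518013

4210518013


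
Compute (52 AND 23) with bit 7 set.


Step 1: 52 & 23 = 20
Step 2: 20 | (1 << 7) = 20 | 128 = 148

148


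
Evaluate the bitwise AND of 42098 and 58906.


0b1010010001110010 & 0b1110011000011010 = 0b1010010000010010 = 42002

42002


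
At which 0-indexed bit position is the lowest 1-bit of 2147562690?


0b10000000000000010011010011000010. Lowest set bit at position 1

1


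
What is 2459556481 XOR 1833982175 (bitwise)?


0b10010010100110011101101010000001 ^ 0b1101101010100000101100011011111 = 0b11111111110010011000001001011110 = 4291396190

4291396190


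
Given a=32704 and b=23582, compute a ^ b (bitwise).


32704 ^ 23582 = 9182

9182


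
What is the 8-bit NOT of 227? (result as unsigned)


~0b11100011 = 0b11100 = 28 (8-bit unsigned)

28


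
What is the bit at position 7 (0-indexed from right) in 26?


0b11010, position 7 = 0

0


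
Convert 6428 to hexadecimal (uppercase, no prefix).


6428 = 191C hex

191C


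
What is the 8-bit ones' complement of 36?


36 ^ 255 = 219

219


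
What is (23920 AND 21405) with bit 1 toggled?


Step 1: 23920 & 21405 = 20752
Step 2: 20752 ^ (1 << 1) = 20752 ^ 2 = 20754

20754


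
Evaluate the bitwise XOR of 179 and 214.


0b10110011 ^ 0b11010110 = 0b1100101 = 101

101


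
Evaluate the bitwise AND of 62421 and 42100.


0b1111001111010101 & 0b1010010001110100 = 0b1010000001010100 = 41044

41044


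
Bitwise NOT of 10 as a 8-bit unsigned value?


~0b1010 = 0b11110101 = 245 (8-bit unsigned)

245


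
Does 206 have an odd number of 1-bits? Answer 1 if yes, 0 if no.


0b11001110 has 5 ones => parity 1

1


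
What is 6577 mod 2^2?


6577 & 3 = 1

1


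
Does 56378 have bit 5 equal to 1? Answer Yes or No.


0b1101110000111010, bit 5 = 1. Yes

Yes


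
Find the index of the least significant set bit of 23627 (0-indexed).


0b101110001001011. Lowest set bit at position 0

0


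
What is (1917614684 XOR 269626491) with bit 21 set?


Step 1: 1917614684 ^ 269626491 = 1650349607
Step 2: 1650349607 | (1 << 21) = 1650349607 | 2097152 = 1652446759

1652446759


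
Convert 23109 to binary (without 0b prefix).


23109 = 101101001000101 in binary

101101001000101


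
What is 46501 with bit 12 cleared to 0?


46501 & ~(1 << 12) = 42405

42405


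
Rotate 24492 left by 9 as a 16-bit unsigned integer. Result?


Rotate 0b101111110101100 left by 9 (16-bit) = 0b101100010111111 = 22719

22719


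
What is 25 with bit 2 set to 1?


25 | (1 << 2) = 25 | 4 = 29

29


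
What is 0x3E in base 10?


3E hex = 62 decimal

62


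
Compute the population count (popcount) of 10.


0b1010 has 2 set bits

2


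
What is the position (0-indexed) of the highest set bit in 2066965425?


0b1111011001100110110001110110001. Highest set bit at position 30

30


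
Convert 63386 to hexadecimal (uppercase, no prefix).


63386 = F79A hex

F79A


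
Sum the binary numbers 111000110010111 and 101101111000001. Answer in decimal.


111000110010111 + 101101111000001 = 1100110101011000 = 52568

52568


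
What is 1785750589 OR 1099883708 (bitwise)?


0b1101010011100000110010000111101 | 0b1000001100011101110010010111100 = 0b1101011111111101110010010111101 = 1811866813

1811866813


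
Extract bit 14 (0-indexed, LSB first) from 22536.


0b101100000001000, position 14 = 1

1


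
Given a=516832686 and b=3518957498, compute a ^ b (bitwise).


516832686 ^ 3518957498 = 3480304148

3480304148


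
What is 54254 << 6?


0b1101001111101110 << 6 = 0b1101001111101110000000 = 3472256

3472256


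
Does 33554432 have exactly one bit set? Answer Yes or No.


0b10000000000000000000000000. Only one bit set => Yes

Yes


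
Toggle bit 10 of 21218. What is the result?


21218 ^ (1 << 10) = 21218 ^ 1024 = 22242

22242


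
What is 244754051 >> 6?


0b1110100101101010011010000011 >> 6 = 0b1110100101101010011010 = 3824282

3824282


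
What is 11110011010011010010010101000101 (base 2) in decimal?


11110011010011010010010101000101 in decimal = 4081919301

4081919301


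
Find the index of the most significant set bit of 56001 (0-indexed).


0b1101101011000001. Highest set bit at position 15

15


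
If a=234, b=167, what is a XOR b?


234 ^ 167 = 77

77


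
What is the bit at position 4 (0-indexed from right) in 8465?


0b10000100010001, position 4 = 1

1


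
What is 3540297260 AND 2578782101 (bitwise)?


0b11010011000001001010011000101100 & 0b10011001101101010001011110010101 = 0b10010001000001000000011000000100 = 2432960004

2432960004


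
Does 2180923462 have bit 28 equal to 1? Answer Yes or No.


0b10000001111111100100000001000110, bit 28 = 0. No

No


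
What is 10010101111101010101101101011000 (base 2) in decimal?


10010101111101010101101101011000 in decimal = 2515884888

2515884888


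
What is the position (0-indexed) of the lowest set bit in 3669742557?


0b11011010101110111101001111011101. Lowest set bit at position 0

0


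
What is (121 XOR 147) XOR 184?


Step 1: 121 ^ 147 = 234
Step 2: 234 ^ 184 = 82

82


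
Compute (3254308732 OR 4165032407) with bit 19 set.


Step 1: 3254308732 | 4165032407 = 4193902591
Step 2: 4193902591 | (1 << 19) = 4193902591 | 524288 = 4193902591

4193902591


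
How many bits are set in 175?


0b10101111 has 6 set bits

6


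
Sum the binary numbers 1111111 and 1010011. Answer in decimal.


1111111 + 1010011 = 11010010 = 210

210


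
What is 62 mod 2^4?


62 & 15 = 14

14


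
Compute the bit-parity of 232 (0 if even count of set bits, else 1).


0b11101000 has 4 ones => parity 0

0


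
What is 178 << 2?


0b10110010 << 2 = 0b1011001000 = 712

712


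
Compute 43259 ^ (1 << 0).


43259 ^ (1 << 0) = 43259 ^ 1 = 43258

43258


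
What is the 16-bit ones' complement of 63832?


63832 ^ 65535 = 1703

1703


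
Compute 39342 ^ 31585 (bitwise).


0b1001100110101110 ^ 0b111101101100001 = 0b1110001011001111 = 58063

58063


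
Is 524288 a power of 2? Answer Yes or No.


0b10000000000000000000. Only one bit set => Yes

Yes


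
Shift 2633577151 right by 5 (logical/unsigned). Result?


0b10011100111110010011001010111111 >> 5 = 0b100111001111100100110010101 = 82299285

82299285


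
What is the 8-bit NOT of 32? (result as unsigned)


~0b100000 = 0b11011111 = 223 (8-bit unsigned)

223


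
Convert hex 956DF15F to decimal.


956DF15F hex = 2507010399 decimal

2507010399


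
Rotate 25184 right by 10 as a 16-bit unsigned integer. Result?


Rotate 0b110001001100000 right by 10 (16-bit) = 0b1001100000011000 = 38936

38936


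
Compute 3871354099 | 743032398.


0b11100110110000000010110011110011 | 0b101100010010011100011001001110 = 0b11101110110010011110111011111111 = 4006211327

4006211327


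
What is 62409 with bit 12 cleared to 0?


62409 & ~(1 << 12) = 58313

58313


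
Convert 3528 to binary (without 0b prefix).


3528 = 110111001000 in binary

110111001000


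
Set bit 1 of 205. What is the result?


205 | (1 << 1) = 205 | 2 = 207

207


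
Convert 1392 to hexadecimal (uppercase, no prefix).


1392 = 570 hex

570


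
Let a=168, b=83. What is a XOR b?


168 ^ 83 = 251

251


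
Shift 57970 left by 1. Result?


0b1110001001110010 << 1 = 0b11100010011100100 = 115940

115940


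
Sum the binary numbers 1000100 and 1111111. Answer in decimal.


1000100 + 1111111 = 11000011 = 195

195


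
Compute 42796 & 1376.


0b1010011100101100 & 0b10101100000 = 0b10100100000 = 1312

1312


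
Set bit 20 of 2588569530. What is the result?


2588569530 | (1 << 20) = 2588569530 | 1048576 = 2589618106

2589618106


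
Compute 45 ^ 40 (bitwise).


0b101101 ^ 0b101000 = 0b101 = 5

5


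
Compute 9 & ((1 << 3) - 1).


9 & 7 = 1

1


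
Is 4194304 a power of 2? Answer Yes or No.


0b10000000000000000000000. Only one bit set => Yes

Yes


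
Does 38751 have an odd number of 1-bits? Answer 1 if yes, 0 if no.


0b1001011101011111 has 11 ones => parity 1

1


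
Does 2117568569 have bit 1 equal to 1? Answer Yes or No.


0b1111110001101111000100000111001, bit 1 = 0. No

No


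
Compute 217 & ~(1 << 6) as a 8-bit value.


217 & ~(1 << 6) = 153

153


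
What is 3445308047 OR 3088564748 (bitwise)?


0b11001101010110110011101010001111 | 0b10111000000101111100001000001100 = 0b11111101010111111111101010001111 = 4250925711

4250925711


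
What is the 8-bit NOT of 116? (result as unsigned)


~0b1110100 = 0b10001011 = 139 (8-bit unsigned)

139


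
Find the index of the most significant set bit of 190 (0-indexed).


0b10111110. Highest set bit at position 7

7


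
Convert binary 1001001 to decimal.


1001001 in decimal = 73

73


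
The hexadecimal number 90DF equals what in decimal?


90DF hex = 37087 decimal

37087


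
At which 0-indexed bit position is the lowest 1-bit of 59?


0b111011. Lowest set bit at position 0

0


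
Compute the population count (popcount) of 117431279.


0b110111111111101101111101111 has 23 set bits

23


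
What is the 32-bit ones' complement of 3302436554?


3302436554 ^ 4294967295 = 992530741

992530741


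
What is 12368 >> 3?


0b11000001010000 >> 3 = 0b11000001010 = 1546

1546


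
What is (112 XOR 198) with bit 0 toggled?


Step 1: 112 ^ 198 = 182
Step 2: 182 ^ (1 << 0) = 182 ^ 1 = 183

183


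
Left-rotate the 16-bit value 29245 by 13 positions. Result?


Rotate 0b111001000111101 left by 13 (16-bit) = 0b1010111001000111 = 44615

44615


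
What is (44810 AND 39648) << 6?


Step 1: 44810 & 39648 = 35328
Step 2: 35328 << 6 = 2260992

2260992


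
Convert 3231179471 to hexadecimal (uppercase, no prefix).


3231179471 = C097E2CF hex

C097E2CF


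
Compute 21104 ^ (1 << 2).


21104 ^ (1 << 2) = 21104 ^ 4 = 21108

21108


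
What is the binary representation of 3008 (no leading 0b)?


3008 = 101111000000 in binary

101111000000


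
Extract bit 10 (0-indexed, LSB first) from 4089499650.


0b11110011110000001101000000000010, position 10 = 0

0


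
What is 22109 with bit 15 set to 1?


22109 | (1 << 15) = 22109 | 32768 = 54877

54877


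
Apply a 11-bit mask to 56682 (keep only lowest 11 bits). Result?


56682 & 2047 = 1386

1386


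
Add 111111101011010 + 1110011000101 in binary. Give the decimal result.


111111101011010 + 1110011000101 = 1001110000011111 = 39967

39967


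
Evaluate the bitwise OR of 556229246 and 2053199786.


0b100001001001110110001001111110 | 0b1111010011000010101011110101010 = 0b1111011011001110111011111111110 = 2070378494

2070378494


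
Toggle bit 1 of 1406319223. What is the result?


1406319223 ^ (1 << 1) = 1406319223 ^ 2 = 1406319221

1406319221


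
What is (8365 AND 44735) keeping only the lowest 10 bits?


Step 1: 8365 & 44735 = 8365
Step 2: 8365 & 1023 = 173

173


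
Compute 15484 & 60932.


0b11110001111100 & 0b1110111000000100 = 0b10110000000100 = 11268

11268


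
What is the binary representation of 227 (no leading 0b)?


227 = 11100011 in binary

11100011


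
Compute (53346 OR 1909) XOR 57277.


Step 1: 53346 | 1909 = 55159
Step 2: 55159 ^ 57277 = 2250

2250


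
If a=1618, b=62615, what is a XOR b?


1618 ^ 62615 = 62149

62149


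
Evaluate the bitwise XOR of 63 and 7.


0b111111 ^ 0b111 = 0b111000 = 56

56


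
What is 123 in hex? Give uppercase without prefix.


123 = 7B hex

7B


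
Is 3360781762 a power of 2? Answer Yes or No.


0b11001000010100010111010111000010. Multiple bits set => No

No


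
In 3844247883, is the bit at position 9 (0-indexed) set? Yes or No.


0b11100101001000101001000101001011, bit 9 = 0. No

No


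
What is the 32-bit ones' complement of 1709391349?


1709391349 ^ 4294967295 = 2585575946

2585575946


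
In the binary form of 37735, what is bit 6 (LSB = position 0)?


0b1001001101100111, position 6 = 1

1


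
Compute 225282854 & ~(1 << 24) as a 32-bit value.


225282854 & ~(1 << 24) = 208505638

208505638


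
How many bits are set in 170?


0b10101010 has 4 set bits

4


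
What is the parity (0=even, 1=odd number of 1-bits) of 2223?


0b100010101111 has 7 ones => parity 1

1


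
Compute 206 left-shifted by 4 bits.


0b11001110 << 4 = 0b110011100000 = 3296

3296


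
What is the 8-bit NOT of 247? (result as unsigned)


~0b11110111 = 0b1000 = 8 (8-bit unsigned)

8


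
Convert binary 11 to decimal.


11 in decimal = 3

3


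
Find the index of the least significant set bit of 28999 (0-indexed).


0b111000101000111. Lowest set bit at position 0

0


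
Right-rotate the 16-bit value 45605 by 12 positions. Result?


Rotate 0b1011001000100101 right by 12 (16-bit) = 0b10001001011011 = 8795

8795


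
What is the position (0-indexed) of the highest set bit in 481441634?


0b11100101100100011011101100010. Highest set bit at position 28

28


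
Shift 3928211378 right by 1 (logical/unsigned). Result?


0b11101010001000111011111110110010 >> 1 = 0b1110101000100011101111111011001 = 1964105689

1964105689


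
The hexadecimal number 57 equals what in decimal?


57 hex = 87 decimal

87


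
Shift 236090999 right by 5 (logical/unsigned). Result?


0b1110000100100111011001110111 >> 5 = 0b11100001001001110110011 = 7377843

7377843


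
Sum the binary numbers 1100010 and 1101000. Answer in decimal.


1100010 + 1101000 = 11001010 = 202

202


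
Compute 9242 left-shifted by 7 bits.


0b10010000011010 << 7 = 0b100100000110100000000 = 1182976

1182976


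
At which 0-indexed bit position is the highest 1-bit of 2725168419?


0b10100010011011101100010100100011. Highest set bit at position 31

31


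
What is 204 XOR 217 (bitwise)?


0b11001100 ^ 0b11011001 = 0b10101 = 21

21


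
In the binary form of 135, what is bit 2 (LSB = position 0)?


0b10000111, position 2 = 1

1


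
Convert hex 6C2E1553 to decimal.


6C2E1553 hex = 1814959443 decimal

1814959443


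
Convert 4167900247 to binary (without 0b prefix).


4167900247 = 11111000011011010001110001010111 in binary

11111000011011010001110001010111


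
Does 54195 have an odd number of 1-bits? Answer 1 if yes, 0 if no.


0b1101001110110011 has 10 ones => parity 0

0


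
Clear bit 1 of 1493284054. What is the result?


1493284054 & ~(1 << 1) = 1493284052

1493284052


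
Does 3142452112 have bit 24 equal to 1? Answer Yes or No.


0b10111011010011100000001110010000, bit 24 = 1. Yes

Yes


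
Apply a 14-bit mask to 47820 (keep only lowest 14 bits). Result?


47820 & 16383 = 15052

15052


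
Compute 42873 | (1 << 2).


42873 | (1 << 2) = 42873 | 4 = 42877

42877


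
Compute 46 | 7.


0b101110 | 0b111 = 0b101111 = 47

47


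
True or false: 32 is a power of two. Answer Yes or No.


0b100000. Only one bit set => Yes

Yes


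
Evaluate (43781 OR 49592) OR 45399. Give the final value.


Step 1: 43781 | 49592 = 60349
Step 2: 60349 | 45399 = 64511

64511


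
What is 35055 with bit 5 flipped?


35055 ^ (1 << 5) = 35055 ^ 32 = 35023

35023


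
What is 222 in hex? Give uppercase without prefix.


222 = DE hex

DE


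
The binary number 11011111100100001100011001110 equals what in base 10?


11011111100100001100011001110 in decimal = 468850894

468850894


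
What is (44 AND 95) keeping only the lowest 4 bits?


Step 1: 44 & 95 = 12
Step 2: 12 & 15 = 12

12


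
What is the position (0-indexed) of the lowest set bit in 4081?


0b111111110001. Lowest set bit at position 0

0


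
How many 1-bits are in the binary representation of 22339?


0b101011101000011 has 8 set bits

8


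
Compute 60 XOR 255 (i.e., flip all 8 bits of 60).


60 ^ 255 = 195

195


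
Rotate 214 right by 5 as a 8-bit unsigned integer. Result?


Rotate 0b11010110 right by 5 (8-bit) = 0b10110110 = 182

182


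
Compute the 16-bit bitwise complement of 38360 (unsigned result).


~0b1001010111011000 = 0b110101000100111 = 27175 (16-bit unsigned)

27175


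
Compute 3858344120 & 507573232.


0b11100101111110011010100010111000 & 0b11110010000001111001111110000 = 0b100010000001010000010110000 = 71344304

71344304


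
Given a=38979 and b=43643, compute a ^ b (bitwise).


38979 ^ 43643 = 12856

12856


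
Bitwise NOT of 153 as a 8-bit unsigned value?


~0b10011001 = 0b1100110 = 102 (8-bit unsigned)

102


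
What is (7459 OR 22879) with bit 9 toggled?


Step 1: 7459 | 22879 = 23935
Step 2: 23935 ^ (1 << 9) = 23935 ^ 512 = 24447

24447


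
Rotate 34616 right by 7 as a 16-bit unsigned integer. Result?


Rotate 0b1000011100111000 right by 7 (16-bit) = 0b111000100001110 = 28942

28942


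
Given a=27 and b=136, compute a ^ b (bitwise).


27 ^ 136 = 147

147


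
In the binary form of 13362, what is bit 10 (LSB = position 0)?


0b11010000110010, position 10 = 1

1


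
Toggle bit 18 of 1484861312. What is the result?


1484861312 ^ (1 << 18) = 1484861312 ^ 262144 = 1485123456

1485123456


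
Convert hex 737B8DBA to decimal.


737B8DBA hex = 1937477050 decimal

1937477050


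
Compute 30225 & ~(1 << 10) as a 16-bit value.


30225 & ~(1 << 10) = 29201

29201


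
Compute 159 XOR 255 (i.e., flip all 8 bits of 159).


159 ^ 255 = 96

96


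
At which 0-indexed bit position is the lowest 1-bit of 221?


0b11011101. Lowest set bit at position 0

0


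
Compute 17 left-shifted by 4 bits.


0b10001 << 4 = 0b100010000 = 272

272


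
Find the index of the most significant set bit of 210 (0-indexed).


0b11010010. Highest set bit at position 7

7


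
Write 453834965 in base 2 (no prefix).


453834965 = 11011000011001111100011010101 in binary

11011000011001111100011010101


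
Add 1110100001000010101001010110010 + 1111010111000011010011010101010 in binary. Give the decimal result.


1110100001000010101001010110010 + 1111010111000011010011010101010 = 11101111000000101111100101011100 = 4009949532

4009949532


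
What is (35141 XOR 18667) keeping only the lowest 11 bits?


Step 1: 35141 ^ 18667 = 49582
Step 2: 49582 & 2047 = 430

430


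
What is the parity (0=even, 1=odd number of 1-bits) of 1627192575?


0b1100000111111001111110011111111 has 22 ones => parity 0

0


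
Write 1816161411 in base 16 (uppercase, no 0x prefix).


1816161411 = 6C406C83 hex

6C406C83


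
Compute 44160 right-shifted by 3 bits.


0b1010110010000000 >> 3 = 0b1010110010000 = 5520

5520


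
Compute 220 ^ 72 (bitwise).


0b11011100 ^ 0b1001000 = 0b10010100 = 148

148


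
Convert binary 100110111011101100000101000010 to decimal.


100110111011101100000101000010 in decimal = 653181250

653181250


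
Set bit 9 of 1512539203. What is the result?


1512539203 | (1 << 9) = 1512539203 | 512 = 1512539715

1512539715


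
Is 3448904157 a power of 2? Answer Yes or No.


0b11001101100100100001100111011101. Multiple bits set => No

No


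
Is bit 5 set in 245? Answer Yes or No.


0b11110101, bit 5 = 1. Yes

Yes


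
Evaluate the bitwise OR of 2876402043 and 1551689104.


0b10101011011100100110100101111011 | 0b1011100011111001110010110010000 = 0b11111111011111101110110111111011 = 4286508539

4286508539


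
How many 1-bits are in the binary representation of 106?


0b1101010 has 4 set bits

4


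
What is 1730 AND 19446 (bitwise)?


0b11011000010 & 0b100101111110110 = 0b1011000010 = 706

706


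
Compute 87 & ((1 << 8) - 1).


87 & 255 = 87

87


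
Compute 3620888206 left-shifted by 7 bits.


0b11010111110100100101111010001110 << 7 = 0b110101111101001001011110100011100000000 = 463473690368

463473690368


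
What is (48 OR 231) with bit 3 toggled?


Step 1: 48 | 231 = 247
Step 2: 247 ^ (1 << 3) = 247 ^ 8 = 255

255


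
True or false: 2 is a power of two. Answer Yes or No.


0b10. Only one bit set => Yes

Yes


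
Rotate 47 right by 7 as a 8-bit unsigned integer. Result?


Rotate 0b101111 right by 7 (8-bit) = 0b1011110 = 94

94


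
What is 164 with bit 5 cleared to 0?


164 & ~(1 << 5) = 132

132


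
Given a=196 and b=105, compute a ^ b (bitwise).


196 ^ 105 = 173

173


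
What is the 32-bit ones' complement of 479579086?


479579086 ^ 4294967295 = 3815388209

3815388209


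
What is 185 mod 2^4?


185 & 15 = 9

9


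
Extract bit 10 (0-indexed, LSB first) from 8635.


0b10000110111011, position 10 = 0

0


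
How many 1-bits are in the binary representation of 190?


0b10111110 has 6 set bits

6


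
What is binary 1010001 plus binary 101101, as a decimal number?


1010001 + 101101 = 1111110 = 126

126


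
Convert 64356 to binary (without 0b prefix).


64356 = 1111101101100100 in binary

1111101101100100


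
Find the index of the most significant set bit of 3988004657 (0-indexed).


0b11101101101101000001111100110001. Highest set bit at position 31

31


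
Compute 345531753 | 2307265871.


0b10100100110000110010101101001 | 0b10001001100001100001010101001111 = 0b10011101100111100111010101101111 = 2644407663

2644407663


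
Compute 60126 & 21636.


0b1110101011011110 & 0b101010010000100 = 0b100000010000100 = 16516

16516


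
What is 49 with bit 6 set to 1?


49 | (1 << 6) = 49 | 64 = 113

113


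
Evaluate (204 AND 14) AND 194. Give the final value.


Step 1: 204 & 14 = 12
Step 2: 12 & 194 = 0

0


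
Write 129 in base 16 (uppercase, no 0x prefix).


129 = 81 hex

81


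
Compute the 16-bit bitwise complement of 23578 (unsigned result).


~0b101110000011010 = 0b1010001111100101 = 41957 (16-bit unsigned)

41957


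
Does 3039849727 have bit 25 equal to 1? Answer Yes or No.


0b10110101001100000110110011111111, bit 25 = 0. No

No


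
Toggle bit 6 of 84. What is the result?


84 ^ (1 << 6) = 84 ^ 64 = 20

20


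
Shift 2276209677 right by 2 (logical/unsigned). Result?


0b10000111101011000011010000001101 >> 2 = 0b100001111010110000110100000011 = 569052419

569052419


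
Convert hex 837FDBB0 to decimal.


837FDBB0 hex = 2206194608 decimal

2206194608


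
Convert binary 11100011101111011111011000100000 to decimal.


11100011101111011111011000100000 in decimal = 3820877344

3820877344


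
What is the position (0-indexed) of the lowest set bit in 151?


0b10010111. Lowest set bit at position 0

0


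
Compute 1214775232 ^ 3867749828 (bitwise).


0b1001000011001111111111111000000 ^ 0b11100110100010010010110111000100 = 0b10101110111011101101001000000100 = 2934886916

2934886916


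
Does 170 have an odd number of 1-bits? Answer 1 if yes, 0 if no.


0b10101010 has 4 ones => parity 0

0


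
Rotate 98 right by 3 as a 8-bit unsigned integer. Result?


Rotate 0b1100010 right by 3 (8-bit) = 0b1001100 = 76

76


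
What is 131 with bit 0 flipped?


131 ^ (1 << 0) = 131 ^ 1 = 130

130


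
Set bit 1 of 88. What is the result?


88 | (1 << 1) = 88 | 2 = 90

90


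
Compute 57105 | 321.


0b1101111100010001 | 0b101000001 = 0b1101111101010001 = 57169

57169


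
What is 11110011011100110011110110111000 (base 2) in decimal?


11110011011100110011110110111000 in decimal = 4084415928

4084415928


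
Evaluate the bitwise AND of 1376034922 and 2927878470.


0b1010010000001001010000001101010 & 0b10101110100000111110000101000110 = 0b10000000001010000001000010 = 33595458

33595458


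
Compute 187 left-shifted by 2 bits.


0b10111011 << 2 = 0b1011101100 = 748

748


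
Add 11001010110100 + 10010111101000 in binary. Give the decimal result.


11001010110100 + 10010111101000 = 101100010011100 = 22684

22684


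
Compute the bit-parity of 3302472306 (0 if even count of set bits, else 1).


0b11000100110101111011101001110010 has 18 ones => parity 0

0


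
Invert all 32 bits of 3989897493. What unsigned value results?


3989897493 ^ 4294967295 = 305069802

305069802


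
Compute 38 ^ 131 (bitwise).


0b100110 ^ 0b10000011 = 0b10100101 = 165

165


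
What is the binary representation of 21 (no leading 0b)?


21 = 10101 in binary

10101


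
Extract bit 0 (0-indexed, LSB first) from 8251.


0b10000000111011, position 0 = 1

1


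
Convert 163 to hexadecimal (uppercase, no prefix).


163 = A3 hex

A3


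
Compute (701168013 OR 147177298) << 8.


Step 1: 701168013 | 147177298 = 701497311
Step 2: 701497311 << 8 = 179583311616

179583311616


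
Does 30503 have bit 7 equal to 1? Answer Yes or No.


0b111011100100111, bit 7 = 0. No

No


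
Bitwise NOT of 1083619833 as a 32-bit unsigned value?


~0b1000000100101101011100111111001 = 0b10111111011010010100011000000110 = 3211347462 (32-bit unsigned)

3211347462


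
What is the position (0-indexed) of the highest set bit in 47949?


0b1011101101001101. Highest set bit at position 15

15


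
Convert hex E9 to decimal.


E9 hex = 233 decimal

233


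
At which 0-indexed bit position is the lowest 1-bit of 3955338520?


0b11101011110000011010110100011000. Lowest set bit at position 3

3


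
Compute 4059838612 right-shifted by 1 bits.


0b11110001111111000011100010010100 >> 1 = 0b1111000111111100001110001001010 = 2029919306

2029919306


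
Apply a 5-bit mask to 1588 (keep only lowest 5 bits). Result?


1588 & 31 = 20

20


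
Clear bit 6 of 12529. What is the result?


12529 & ~(1 << 6) = 12465

12465


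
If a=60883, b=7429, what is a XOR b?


60883 ^ 7429 = 61654

61654


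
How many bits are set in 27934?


0b110110100011110 has 9 set bits

9


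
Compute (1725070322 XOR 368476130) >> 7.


Step 1: 1725070322 ^ 368476130 = 1931740176
Step 2: 1931740176 >> 7 = 15091720

15091720


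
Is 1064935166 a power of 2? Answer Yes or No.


0b111111011110011001111011111110. Multiple bits set => No

No


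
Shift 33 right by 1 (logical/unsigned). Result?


0b100001 >> 1 = 0b10000 = 16

16


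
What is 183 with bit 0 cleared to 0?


183 & ~(1 << 0) = 182

182


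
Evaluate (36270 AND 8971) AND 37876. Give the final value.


Step 1: 36270 & 8971 = 266
Step 2: 266 & 37876 = 256

256


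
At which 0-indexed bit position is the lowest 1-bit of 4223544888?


0b11111011101111100010111000111000. Lowest set bit at position 3

3


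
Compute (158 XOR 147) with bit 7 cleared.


Step 1: 158 ^ 147 = 13
Step 2: 13 & ~(1 << 7) = 13

13


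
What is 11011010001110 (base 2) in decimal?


11011010001110 in decimal = 13966

13966


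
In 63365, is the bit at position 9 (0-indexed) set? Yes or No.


0b1111011110000101, bit 9 = 1. Yes

Yes


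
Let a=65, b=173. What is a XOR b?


65 ^ 173 = 236

236


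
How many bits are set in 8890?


0b10001010111010 has 7 set bits

7


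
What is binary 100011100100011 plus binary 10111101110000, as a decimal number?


100011100100011 + 10111101110000 = 111011010010011 = 30355

30355


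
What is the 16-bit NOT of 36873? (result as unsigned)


~0b1001000000001001 = 0b110111111110110 = 28662 (16-bit unsigned)

28662


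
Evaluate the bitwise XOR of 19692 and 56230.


0b100110011101100 ^ 0b1101101110100110 = 0b1001011101001010 = 38730

38730


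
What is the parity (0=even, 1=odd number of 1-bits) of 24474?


0b101111110011010 has 10 ones => parity 0

0


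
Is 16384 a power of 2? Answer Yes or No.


0b100000000000000. Only one bit set => Yes

Yes


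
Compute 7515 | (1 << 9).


7515 | (1 << 9) = 7515 | 512 = 8027

8027


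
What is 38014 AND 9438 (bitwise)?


0b1001010001111110 & 0b10010011011110 = 0b10001011110 = 1118

1118


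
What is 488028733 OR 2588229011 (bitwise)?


0b11101000101101011101000111101 | 0b10011010010001010011110110010011 = 0b10011111010101111011111110111111 = 2673328063

2673328063


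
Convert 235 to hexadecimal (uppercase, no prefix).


235 = EB hex

EB


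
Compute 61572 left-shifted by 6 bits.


0b1111000010000100 << 6 = 0b1111000010000100000000 = 3940608

3940608


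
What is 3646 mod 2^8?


3646 & 255 = 62

62


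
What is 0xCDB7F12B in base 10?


CDB7F12B hex = 3451384107 decimal

3451384107


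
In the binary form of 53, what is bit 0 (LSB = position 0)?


0b110101, position 0 = 1

1


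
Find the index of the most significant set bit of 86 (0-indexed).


0b1010110. Highest set bit at position 6

6


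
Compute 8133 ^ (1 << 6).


8133 ^ (1 << 6) = 8133 ^ 64 = 8069

8069


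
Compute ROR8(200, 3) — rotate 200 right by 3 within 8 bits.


Rotate 0b11001000 right by 3 (8-bit) = 0b11001 = 25

25


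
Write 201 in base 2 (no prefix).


201 = 11001001 in binary

11001001


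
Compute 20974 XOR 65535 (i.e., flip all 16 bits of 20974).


20974 ^ 65535 = 44561

44561


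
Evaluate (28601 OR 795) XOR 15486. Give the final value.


Step 1: 28601 | 795 = 28603
Step 2: 28603 ^ 15486 = 21445

21445


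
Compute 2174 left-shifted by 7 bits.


0b100001111110 << 7 = 0b1000011111100000000 = 278272

278272


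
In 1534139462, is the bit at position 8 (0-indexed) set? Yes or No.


0b1011011011100010001110001000110, bit 8 = 0. No

No


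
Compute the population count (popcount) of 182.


0b10110110 has 5 set bits

5


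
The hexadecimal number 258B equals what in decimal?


258B hex = 9611 decimal

9611


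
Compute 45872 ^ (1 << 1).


45872 ^ (1 << 1) = 45872 ^ 2 = 45874

45874


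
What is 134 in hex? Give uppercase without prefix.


134 = 86 hex

86


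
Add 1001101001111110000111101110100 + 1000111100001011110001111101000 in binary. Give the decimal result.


1001101001111110000111101110100 + 1000111100001011110001111101000 = 10010100110001001111001101011100 = 2495935324

2495935324


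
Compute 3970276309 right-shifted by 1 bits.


0b11101100101001011001101111010101 >> 1 = 0b1110110010100101100110111101010 = 1985138154

1985138154


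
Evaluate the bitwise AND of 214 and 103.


0b11010110 & 0b1100111 = 0b1000110 = 70

70


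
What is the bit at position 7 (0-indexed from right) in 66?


0b1000010, position 7 = 0

0


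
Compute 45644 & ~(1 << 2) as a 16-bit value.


45644 & ~(1 << 2) = 45640

45640


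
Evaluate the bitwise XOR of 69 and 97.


0b1000101 ^ 0b1100001 = 0b100100 = 36

36


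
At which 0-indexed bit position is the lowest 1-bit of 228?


0b11100100. Lowest set bit at position 2

2


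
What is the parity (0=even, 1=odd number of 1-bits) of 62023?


0b1111001001000111 has 9 ones => parity 1

1


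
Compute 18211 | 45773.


0b100011100100011 | 0b1011001011001101 = 0b1111011111101111 = 63471

63471


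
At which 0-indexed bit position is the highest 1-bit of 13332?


0b11010000010100. Highest set bit at position 13

13


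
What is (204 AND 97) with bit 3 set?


Step 1: 204 & 97 = 64
Step 2: 64 | (1 << 3) = 64 | 8 = 72

72


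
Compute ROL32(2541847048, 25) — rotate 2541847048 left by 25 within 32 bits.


Rotate 0b10010111100000011000001000001000 left by 25 (32-bit) = 0b10001001011110000001100000100 = 288293636

288293636


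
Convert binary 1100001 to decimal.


1100001 in decimal = 97

97


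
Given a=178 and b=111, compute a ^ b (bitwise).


178 ^ 111 = 221

221


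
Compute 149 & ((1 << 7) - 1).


149 & 127 = 21

21


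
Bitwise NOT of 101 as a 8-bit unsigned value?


~0b1100101 = 0b10011010 = 154 (8-bit unsigned)

154


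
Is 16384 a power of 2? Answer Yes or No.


0b100000000000000. Only one bit set => Yes

Yes


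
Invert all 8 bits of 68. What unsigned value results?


68 ^ 255 = 187

187


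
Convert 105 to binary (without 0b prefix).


105 = 1101001 in binary

1101001


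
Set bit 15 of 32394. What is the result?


32394 | (1 << 15) = 32394 | 32768 = 65162

65162


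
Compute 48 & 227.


0b110000 & 0b11100011 = 0b100000 = 32

32


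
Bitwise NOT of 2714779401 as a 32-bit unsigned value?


~0b10100001110100000011111100001001 = 0b1011110001011111100000011110110 = 1580187894 (32-bit unsigned)

1580187894


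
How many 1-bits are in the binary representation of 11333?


0b10110001000101 has 6 set bits

6


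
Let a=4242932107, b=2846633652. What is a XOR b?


4242932107 ^ 2846633652 = 1430925119

1430925119


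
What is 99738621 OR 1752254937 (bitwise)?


0b101111100011110001111111101 | 0b1101000011100010100100111011001 = 0b1101101111100011110101111111101 = 1844571133

1844571133


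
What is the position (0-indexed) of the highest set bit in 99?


0b1100011. Highest set bit at position 6

6


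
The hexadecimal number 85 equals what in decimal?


85 hex = 133 decimal

133


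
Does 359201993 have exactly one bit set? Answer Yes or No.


0b10101011010001111110011001001. Multiple bits set => No

No


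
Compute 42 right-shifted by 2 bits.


0b101010 >> 2 = 0b1010 = 10

10


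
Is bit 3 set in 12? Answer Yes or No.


0b1100, bit 3 = 1. Yes

Yes


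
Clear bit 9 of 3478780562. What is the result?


3478780562 & ~(1 << 9) = 3478780050

3478780050


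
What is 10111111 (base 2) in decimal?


10111111 in decimal = 191

191


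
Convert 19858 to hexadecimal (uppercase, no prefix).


19858 = 4D92 hex

4D92
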